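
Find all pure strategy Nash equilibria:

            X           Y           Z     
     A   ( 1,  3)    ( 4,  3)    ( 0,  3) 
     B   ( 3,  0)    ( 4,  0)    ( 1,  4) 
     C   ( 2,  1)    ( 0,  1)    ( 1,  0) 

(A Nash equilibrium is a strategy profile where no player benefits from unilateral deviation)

Nash equilibrium: (A, Y), (B, Z)

Work:
Best responses:
  P1 vs X: payoffs [1, 3, 2] → best response B (payoff 3)
  P1 vs Y: payoffs [4, 4, 0] → best response A/B (payoff 4)
  P1 vs Z: payoffs [0, 1, 1] → best response B/C (payoff 1)
  P2 vs A: payoffs [3, 3, 3] → best response X/Y/Z (payoff 3)
  P2 vs B: payoffs [0, 0, 4] → best response Z (payoff 4)
  P2 vs C: payoffs [1, 1, 0] → best response X/Y (payoff 1)
Mutual best responses: (A,Y), (B,Z) → Nash equilibria.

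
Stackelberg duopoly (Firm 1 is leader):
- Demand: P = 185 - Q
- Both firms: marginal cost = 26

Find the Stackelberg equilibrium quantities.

q₁* (leader) = 79.5, q₂* (follower) = 39.75

Work:
Follower's reaction: q₂ = (a - c - q₁)/2
Leader substitutes: π₁ = q₁·(a - q₁ - (a-c-q₁)/2 - c)
FOC: q₁* = (185 - 26)/2 = 79.50
Then: q₂* = (185 - 26 - 79.5)/2 = 39.75
Leader has first-mover advantage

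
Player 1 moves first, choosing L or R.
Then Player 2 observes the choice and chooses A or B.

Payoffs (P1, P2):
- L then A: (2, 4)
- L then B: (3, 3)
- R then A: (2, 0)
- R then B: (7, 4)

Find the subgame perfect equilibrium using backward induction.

P1 plays R, P2 plays A after L and B after R; Payoff (7, 4)

Work:
Backward induction:
After L: P2 chooses A → P1 gets 2
After R: P2 chooses B → P1 gets 7
P1 chooses R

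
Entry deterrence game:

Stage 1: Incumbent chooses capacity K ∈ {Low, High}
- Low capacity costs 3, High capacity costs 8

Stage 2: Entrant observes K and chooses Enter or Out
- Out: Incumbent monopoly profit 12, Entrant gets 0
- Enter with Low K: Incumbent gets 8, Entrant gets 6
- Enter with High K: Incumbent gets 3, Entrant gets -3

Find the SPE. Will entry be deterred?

SPE: (Low, Enter|Low, Out|High); Entry not deterred. Incumbent net profit = 5, Entrant gets 6

Work:
After Low K: Entrant enters (6 > 0)
After High K: Entrant stays out (-3 < 0)
Incumbent: Low → 8−3=5, High → 12−8=4
Incumbent chooses Low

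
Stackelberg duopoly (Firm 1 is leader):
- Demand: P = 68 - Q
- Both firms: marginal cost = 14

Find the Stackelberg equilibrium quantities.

q₁* (leader) = 27.0, q₂* (follower) = 13.5

Work:
Follower's reaction: q₂ = (a - c - q₁)/2
Leader substitutes: π₁ = q₁·(a - q₁ - (a-c-q₁)/2 - c)
FOC: q₁* = (68 - 14)/2 = 27.00
Then: q₂* = (68 - 14 - 27.0)/2 = 13.50
Leader has first-mover advantage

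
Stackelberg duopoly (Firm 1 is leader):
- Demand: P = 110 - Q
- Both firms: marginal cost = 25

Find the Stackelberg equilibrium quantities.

q₁* (leader) = 42.5, q₂* (follower) = 21.25

Work:
Follower's reaction: q₂ = (a - c - q₁)/2
Leader substitutes: π₁ = q₁·(a - q₁ - (a-c-q₁)/2 - c)
FOC: q₁* = (110 - 25)/2 = 42.50
Then: q₂* = (110 - 25 - 42.5)/2 = 21.25
Leader has first-mover advantage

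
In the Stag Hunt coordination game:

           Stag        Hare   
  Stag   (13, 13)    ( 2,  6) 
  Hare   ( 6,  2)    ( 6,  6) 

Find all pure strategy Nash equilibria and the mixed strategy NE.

Pure NE: (Stag, Stag) and (Hare, Hare); Mixed NE: p = 0.3636, q = 0.3636

Work:
Check pure NE:
(Stag, Stag): (13, 13) - no unilateral deviation beneficial
(Hare, Hare): (6, 6) - no unilateral deviation beneficial
Mixed NE: P1 plays Stag with p = 0.3636, P2 plays Stag with q = 0.3636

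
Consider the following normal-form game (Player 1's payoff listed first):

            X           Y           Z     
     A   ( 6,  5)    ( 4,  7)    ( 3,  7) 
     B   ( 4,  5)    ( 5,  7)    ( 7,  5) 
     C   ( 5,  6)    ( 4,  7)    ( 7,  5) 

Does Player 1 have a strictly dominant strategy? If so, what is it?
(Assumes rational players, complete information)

No strictly dominant strategy exists for Player 1

Work:
A strategy strictly dominates another if it gives a strictly higher payoff against every opponent action. Compare each pair of P1's strategies column-by-column:
  A vs B: [6 vs 4, 4 vs 5, 3 vs 7] → A does not strictly dominate B (column Y: 4 ≤ 5)
  A vs C: [6 vs 5, 4 vs 4, 3 vs 7] → A does not strictly dominate C (column Y: 4 ≤ 4)
  B vs A: [4 vs 6, 5 vs 4, 7 vs 3] → B does not strictly dominate A (column X: 4 ≤ 6)
  B vs C: [4 vs 5, 5 vs 4, 7 vs 7] → B does not strictly dominate C (column X: 4 ≤ 5)
  C vs A: [5 vs 6, 4 vs 4, 7 vs 3] → C does not strictly dominate A (column X: 5 ≤ 6)
  C vs B: [5 vs 4, 4 vs 5, 7 vs 7] → C does not strictly dominate B (column Y: 4 ≤ 5)
No single strategy strictly dominates all others → no strictly dominant strategy.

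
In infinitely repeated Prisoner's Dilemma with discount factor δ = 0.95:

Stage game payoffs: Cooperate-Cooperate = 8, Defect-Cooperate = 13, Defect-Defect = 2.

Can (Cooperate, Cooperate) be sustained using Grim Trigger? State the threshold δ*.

δ* = 0.4545; since δ = 0.95 ≥ 0.4545, cooperation can be sustained

Work:
For Grim Trigger:
Cooperate forever: 8/(1-δ)
Defect then punished: 13 + 2·δ/(1-δ)
Need: 8/(1-δ) ≥ 13 + 2·δ/(1-δ)
Solving: δ ≥ (T-R)/(T-P) = (13-8)/(13-2) = 0.4545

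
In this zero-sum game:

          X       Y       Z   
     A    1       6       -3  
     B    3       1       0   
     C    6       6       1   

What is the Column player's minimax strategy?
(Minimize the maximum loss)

Column should play Z, value = 1

Work:
Column player minimizes Row's maximum payoff:
Column X: max payoff to Row = 6
Column Y: max payoff to Row = 6
Column Z: max payoff to Row = 1
Minimum is 1, achieved by column Z.
Minimax strategy: Z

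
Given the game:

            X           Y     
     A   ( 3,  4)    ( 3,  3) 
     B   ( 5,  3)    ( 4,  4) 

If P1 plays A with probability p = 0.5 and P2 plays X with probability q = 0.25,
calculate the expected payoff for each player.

E[P1] = 3.625, E[P2] = 3.5

Work:
E[P1] = p·q·π₁(A,X) + p·(1-q)·π₁(A,Y) + (1-p)·q·π₁(B,X) + (1-p)·(1-q)·π₁(B,Y)
= 0.5·0.25·3 + 0.5·0.75·3 + 0.5·0.25·5 + 0.5·0.75·4
= 3.625

E[P2] = 3.5 (similar calculation)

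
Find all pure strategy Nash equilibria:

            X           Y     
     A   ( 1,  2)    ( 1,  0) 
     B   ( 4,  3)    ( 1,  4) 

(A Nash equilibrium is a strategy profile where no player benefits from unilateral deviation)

Nash equilibrium: (B, Y)

Work:
Best responses:
  P1 vs X: payoffs [1, 4] → best response B (payoff 4)
  P1 vs Y: payoffs [1, 1] → best response A/B (payoff 1)
  P2 vs A: payoffs [2, 0] → best response X (payoff 2)
  P2 vs B: payoffs [3, 4] → best response Y (payoff 4)
Mutual best responses: (B,Y) → Nash equilibria.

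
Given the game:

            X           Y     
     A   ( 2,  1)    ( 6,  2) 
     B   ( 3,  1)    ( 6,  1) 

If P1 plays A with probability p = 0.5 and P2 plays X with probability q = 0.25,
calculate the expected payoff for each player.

E[P1] = 5.125, E[P2] = 1.375

Work:
E[P1] = p·q·π₁(A,X) + p·(1-q)·π₁(A,Y) + (1-p)·q·π₁(B,X) + (1-p)·(1-q)·π₁(B,Y)
= 0.5·0.25·2 + 0.5·0.75·6 + 0.5·0.25·3 + 0.5·0.75·6
= 5.125

E[P2] = 1.375 (similar calculation)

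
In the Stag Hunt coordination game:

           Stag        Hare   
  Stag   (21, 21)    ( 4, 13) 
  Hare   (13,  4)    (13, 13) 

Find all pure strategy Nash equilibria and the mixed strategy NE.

Pure NE: (Stag, Stag) and (Hare, Hare); Mixed NE: p = 0.5294, q = 0.5294

Work:
Check pure NE:
(Stag, Stag): (21, 21) - no unilateral deviation beneficial
(Hare, Hare): (13, 13) - no unilateral deviation beneficial
Mixed NE: P1 plays Stag with p = 0.5294, P2 plays Stag with q = 0.5294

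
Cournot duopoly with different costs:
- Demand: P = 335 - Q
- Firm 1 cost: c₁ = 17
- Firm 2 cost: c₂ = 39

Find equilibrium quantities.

q₁* = 113.33, q₂* = 91.33

Work:
Reaction: q₁ = (335 - 17 - q₂)/2
Reaction: q₂ = (335 - 39 - q₁)/2
Solve simultaneously:
q₁* = (335 - 2×17 + 39)/3 = 113.33
q₂* = (335 - 2×39 + 17)/3 = 91.33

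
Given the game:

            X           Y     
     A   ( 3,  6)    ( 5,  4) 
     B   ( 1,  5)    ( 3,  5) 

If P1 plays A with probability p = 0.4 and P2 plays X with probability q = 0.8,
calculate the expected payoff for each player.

E[P1] = 2.2, E[P2] = 5.24

Work:
E[P1] = p·q·π₁(A,X) + p·(1-q)·π₁(A,Y) + (1-p)·q·π₁(B,X) + (1-p)·(1-q)·π₁(B,Y)
= 0.4·0.8·3 + 0.4·0.2·5 + 0.6·0.8·1 + 0.6·0.2·3
= 2.2

E[P2] = 5.24 (similar calculation)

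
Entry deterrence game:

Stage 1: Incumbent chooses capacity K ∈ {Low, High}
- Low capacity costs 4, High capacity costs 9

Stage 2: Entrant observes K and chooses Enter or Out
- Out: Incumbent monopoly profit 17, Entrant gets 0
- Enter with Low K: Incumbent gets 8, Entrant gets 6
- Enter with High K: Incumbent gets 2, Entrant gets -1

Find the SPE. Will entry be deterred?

SPE: (High, Enter|Low, Out|High); Entry deterred. Incumbent net profit = 8

Work:
After Low K: Entrant enters (6 > 0)
After High K: Entrant stays out (-1 < 0)
Incumbent: Low → 8−4=4, High → 17−9=8
Incumbent chooses High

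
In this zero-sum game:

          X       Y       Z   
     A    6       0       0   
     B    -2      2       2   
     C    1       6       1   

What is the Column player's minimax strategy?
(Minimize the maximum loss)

Column should play Z, value = 2

Work:
Column player minimizes Row's maximum payoff:
Column X: max payoff to Row = 6
Column Y: max payoff to Row = 6
Column Z: max payoff to Row = 2
Minimum is 2, achieved by column Z.
Minimax strategy: Z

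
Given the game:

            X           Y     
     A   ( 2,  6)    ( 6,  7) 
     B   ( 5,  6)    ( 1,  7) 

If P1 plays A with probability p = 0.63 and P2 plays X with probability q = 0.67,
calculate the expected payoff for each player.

E[P1] = 3.4532, E[P2] = 6.33

Work:
E[P1] = p·q·π₁(A,X) + p·(1-q)·π₁(A,Y) + (1-p)·q·π₁(B,X) + (1-p)·(1-q)·π₁(B,Y)
= 0.63·0.67·2 + 0.63·0.33·6 + 0.37·0.67·5 + 0.37·0.33·1
= 3.4532

E[P2] = 6.33 (similar calculation)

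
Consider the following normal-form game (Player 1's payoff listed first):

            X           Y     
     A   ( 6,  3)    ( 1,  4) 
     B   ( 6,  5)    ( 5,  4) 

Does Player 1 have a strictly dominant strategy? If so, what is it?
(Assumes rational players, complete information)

No strictly dominant strategy exists for Player 1

Work:
A strategy strictly dominates another if it gives a strictly higher payoff against every opponent action. Compare each pair of P1's strategies column-by-column:
  A vs B: [6 vs 6, 1 vs 5] → A does not strictly dominate B (column X: 6 ≤ 6)
  B vs A: [6 vs 6, 5 vs 1] → B does not strictly dominate A (column X: 6 ≤ 6)
No single strategy strictly dominates all others → no strictly dominant strategy.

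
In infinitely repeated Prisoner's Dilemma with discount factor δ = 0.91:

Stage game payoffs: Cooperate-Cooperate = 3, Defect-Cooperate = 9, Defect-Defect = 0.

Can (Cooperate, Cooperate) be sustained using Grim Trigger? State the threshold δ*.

δ* = 0.6667; since δ = 0.91 ≥ 0.6667, cooperation can be sustained

Work:
For Grim Trigger:
Cooperate forever: 3/(1-δ)
Defect then punished: 9 + 0·δ/(1-δ)
Need: 3/(1-δ) ≥ 9 + 0·δ/(1-δ)
Solving: δ ≥ (T-R)/(T-P) = (9-3)/(9-0) = 0.6667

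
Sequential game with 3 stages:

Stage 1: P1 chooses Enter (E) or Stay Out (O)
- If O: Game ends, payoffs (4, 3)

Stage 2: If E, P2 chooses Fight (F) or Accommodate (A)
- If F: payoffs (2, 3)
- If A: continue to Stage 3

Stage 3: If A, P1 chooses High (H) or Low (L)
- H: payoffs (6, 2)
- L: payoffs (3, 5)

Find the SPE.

SPE: (O, F, H); Outcome (4, 3)

Work:
Stage 3: P1 chooses H (6 vs 3)
Stage 2: P2: F->3, A->2 (anticipating H). Choose F
Stage 1: P1: O->4, E->2 (anticipating F, H). Choose O
SPE path: O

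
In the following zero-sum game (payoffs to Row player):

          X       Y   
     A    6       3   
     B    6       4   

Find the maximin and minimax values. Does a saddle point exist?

Maximin = 4, Minimax = 4, Saddle: True

Work:
Row minimums: [3, 4] → maximin = 4
Column maximums: [6, 4] → minimax = 4
Saddle point exists! Game value = 4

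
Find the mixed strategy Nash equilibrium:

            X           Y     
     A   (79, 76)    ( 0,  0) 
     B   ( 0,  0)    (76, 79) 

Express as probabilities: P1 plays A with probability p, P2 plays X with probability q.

p = 0.5097, q = 0.4903

Work:
Find probabilities that make opponent indifferent:
P2 chooses q to make P1 indifferent between A and B
P1 chooses p to make P2 indifferent between X and Y
Mixed NE: P1 plays (A: 0.5097, B: 0.4903), P2 plays (X: 0.4903, Y: 0.5097)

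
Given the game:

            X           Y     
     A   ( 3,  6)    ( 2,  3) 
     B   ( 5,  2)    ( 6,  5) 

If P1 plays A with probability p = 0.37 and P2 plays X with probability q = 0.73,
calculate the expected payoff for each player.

E[P1] = 4.3302, E[P2] = 3.6906

Work:
E[P1] = p·q·π₁(A,X) + p·(1-q)·π₁(A,Y) + (1-p)·q·π₁(B,X) + (1-p)·(1-q)·π₁(B,Y)
= 0.37·0.73·3 + 0.37·0.27·2 + 0.63·0.73·5 + 0.63·0.27·6
= 4.3302

E[P2] = 3.6906 (similar calculation)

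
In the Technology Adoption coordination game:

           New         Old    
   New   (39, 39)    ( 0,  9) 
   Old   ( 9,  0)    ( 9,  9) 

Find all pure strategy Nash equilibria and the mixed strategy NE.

Pure NE: (New, New) and (Old, Old); Mixed NE: p = 0.2308, q = 0.2308

Work:
Check pure NE:
(New, New): (39, 39) - no unilateral deviation beneficial
(Old, Old): (9, 9) - no unilateral deviation beneficial
Mixed NE: P1 plays New with p = 0.2308, P2 plays New with q = 0.2308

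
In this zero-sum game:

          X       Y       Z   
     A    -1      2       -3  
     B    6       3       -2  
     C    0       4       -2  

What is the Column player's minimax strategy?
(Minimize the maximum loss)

Column should play Z, value = -2

Work:
Column player minimizes Row's maximum payoff:
Column X: max payoff to Row = 6
Column Y: max payoff to Row = 4
Column Z: max payoff to Row = -2
Minimum is -2, achieved by column Z.
Minimax strategy: Z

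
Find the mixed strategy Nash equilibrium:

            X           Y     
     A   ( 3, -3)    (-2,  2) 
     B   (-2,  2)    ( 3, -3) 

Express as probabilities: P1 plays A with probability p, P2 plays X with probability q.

p = 0.5, q = 0.5

Work:
Find probabilities that make opponent indifferent:
P2 chooses q to make P1 indifferent between A and B
P1 chooses p to make P2 indifferent between X and Y
Mixed NE: P1 plays (A: 0.5, B: 0.5), P2 plays (X: 0.5, Y: 0.5)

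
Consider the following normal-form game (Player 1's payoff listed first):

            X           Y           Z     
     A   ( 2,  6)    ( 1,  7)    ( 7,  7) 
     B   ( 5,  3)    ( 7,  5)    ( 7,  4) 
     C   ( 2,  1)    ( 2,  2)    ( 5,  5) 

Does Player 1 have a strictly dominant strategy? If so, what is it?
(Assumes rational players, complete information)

No strictly dominant strategy exists for Player 1

Work:
A strategy strictly dominates another if it gives a strictly higher payoff against every opponent action. Compare each pair of P1's strategies column-by-column:
  A vs B: [2 vs 5, 1 vs 7, 7 vs 7] → A does not strictly dominate B (column X: 2 ≤ 5)
  A vs C: [2 vs 2, 1 vs 2, 7 vs 5] → A does not strictly dominate C (column X: 2 ≤ 2)
  B vs A: [5 vs 2, 7 vs 1, 7 vs 7] → B does not strictly dominate A (column Z: 7 ≤ 7)
  B vs C: [5 vs 2, 7 vs 2, 7 vs 5] → B strictly dominates C
  C vs A: [2 vs 2, 2 vs 1, 5 vs 7] → C does not strictly dominate A (column X: 2 ≤ 2)
  C vs B: [2 vs 5, 2 vs 7, 5 vs 7] → C does not strictly dominate B (column X: 2 ≤ 5)
No single strategy strictly dominates all others → no strictly dominant strategy.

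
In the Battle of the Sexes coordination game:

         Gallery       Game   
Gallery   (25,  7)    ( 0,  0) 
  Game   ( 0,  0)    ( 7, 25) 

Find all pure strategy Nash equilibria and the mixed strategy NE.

Pure NE: (Gallery, Gallery) and (Game, Game); Mixed NE: p = 0.7812, q = 0.2188

Work:
Check pure NE:
(Gallery, Gallery): (25, 7) - no unilateral deviation beneficial
(Game, Game): (7, 25) - no unilateral deviation beneficial
Mixed NE: P1 plays Gallery with p = 0.7812, P2 plays Gallery with q = 0.2188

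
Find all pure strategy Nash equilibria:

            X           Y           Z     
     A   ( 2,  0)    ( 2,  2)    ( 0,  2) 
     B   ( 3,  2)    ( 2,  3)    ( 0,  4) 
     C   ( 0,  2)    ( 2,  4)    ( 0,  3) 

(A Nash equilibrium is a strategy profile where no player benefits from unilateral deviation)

Nash equilibrium: (A, Y), (A, Z), (B, Z), (C, Y)

Work:
Best responses:
  P1 vs X: payoffs [2, 3, 0] → best response B (payoff 3)
  P1 vs Y: payoffs [2, 2, 2] → best response A/B/C (payoff 2)
  P1 vs Z: payoffs [0, 0, 0] → best response A/B/C (payoff 0)
  P2 vs A: payoffs [0, 2, 2] → best response Y/Z (payoff 2)
  P2 vs B: payoffs [2, 3, 4] → best response Z (payoff 4)
  P2 vs C: payoffs [2, 4, 3] → best response Y (payoff 4)
Mutual best responses: (A,Y), (A,Z), (B,Z), (C,Y) → Nash equilibria.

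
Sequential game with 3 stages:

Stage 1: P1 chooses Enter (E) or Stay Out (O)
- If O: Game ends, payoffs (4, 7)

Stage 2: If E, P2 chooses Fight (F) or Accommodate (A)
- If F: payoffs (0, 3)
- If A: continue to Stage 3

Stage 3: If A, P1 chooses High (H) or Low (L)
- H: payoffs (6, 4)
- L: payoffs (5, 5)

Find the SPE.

SPE: (E, A, H); Outcome (6, 4)

Work:
Stage 3: P1 chooses H (6 vs 5)
Stage 2: P2: F->3, A->4 (anticipating H). Choose A
Stage 1: P1: O->4, E->6 (anticipating A, H). Choose E
SPE path: E -> A -> H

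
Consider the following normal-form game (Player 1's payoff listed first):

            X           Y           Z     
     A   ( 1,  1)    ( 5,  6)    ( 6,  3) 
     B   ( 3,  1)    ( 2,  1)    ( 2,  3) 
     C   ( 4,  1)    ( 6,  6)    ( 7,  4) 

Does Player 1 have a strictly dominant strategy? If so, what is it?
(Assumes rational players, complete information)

Yes, Player 1's strictly dominant strategy is C

Work:
A strategy strictly dominates another if it gives a strictly higher payoff against every opponent action. Compare each pair of P1's strategies column-by-column:
  A vs B: [1 vs 3, 5 vs 2, 6 vs 2] → A does not strictly dominate B (column X: 1 ≤ 3)
  A vs C: [1 vs 4, 5 vs 6, 6 vs 7] → A does not strictly dominate C (column X: 1 ≤ 4)
  B vs A: [3 vs 1, 2 vs 5, 2 vs 6] → B does not strictly dominate A (column Y: 2 ≤ 5)
  B vs C: [3 vs 4, 2 vs 6, 2 vs 7] → B does not strictly dominate C (column X: 3 ≤ 4)
  C vs A: [4 vs 1, 6 vs 5, 7 vs 6] → C strictly dominates A
  C vs B: [4 vs 3, 6 vs 2, 7 vs 2] → C strictly dominates B
C strictly dominates every other strategy → strictly dominant.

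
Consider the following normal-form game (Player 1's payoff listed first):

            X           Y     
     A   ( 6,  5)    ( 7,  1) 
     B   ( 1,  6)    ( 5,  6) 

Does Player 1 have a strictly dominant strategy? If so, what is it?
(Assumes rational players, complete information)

Yes, Player 1's strictly dominant strategy is A

Work:
A strategy strictly dominates another if it gives a strictly higher payoff against every opponent action. Compare each pair of P1's strategies column-by-column:
  A vs B: [6 vs 1, 7 vs 5] → A strictly dominates B
  B vs A: [1 vs 6, 5 vs 7] → B does not strictly dominate A (column X: 1 ≤ 6)
A strictly dominates every other strategy → strictly dominant.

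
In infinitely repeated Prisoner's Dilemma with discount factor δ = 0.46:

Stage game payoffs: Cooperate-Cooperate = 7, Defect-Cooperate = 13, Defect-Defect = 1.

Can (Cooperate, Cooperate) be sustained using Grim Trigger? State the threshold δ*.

δ* = 0.5; since δ = 0.46 < 0.5, cooperation cannot be sustained

Work:
For Grim Trigger:
Cooperate forever: 7/(1-δ)
Defect then punished: 13 + 1·δ/(1-δ)
Need: 7/(1-δ) ≥ 13 + 1·δ/(1-δ)
Solving: δ ≥ (T-R)/(T-P) = (13-7)/(13-1) = 0.5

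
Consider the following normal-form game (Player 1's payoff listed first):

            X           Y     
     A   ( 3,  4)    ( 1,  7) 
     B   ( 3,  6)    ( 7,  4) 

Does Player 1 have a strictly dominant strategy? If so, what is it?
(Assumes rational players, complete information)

No strictly dominant strategy exists for Player 1

Work:
A strategy strictly dominates another if it gives a strictly higher payoff against every opponent action. Compare each pair of P1's strategies column-by-column:
  A vs B: [3 vs 3, 1 vs 7] → A does not strictly dominate B (column X: 3 ≤ 3)
  B vs A: [3 vs 3, 7 vs 1] → B does not strictly dominate A (column X: 3 ≤ 3)
No single strategy strictly dominates all others → no strictly dominant strategy.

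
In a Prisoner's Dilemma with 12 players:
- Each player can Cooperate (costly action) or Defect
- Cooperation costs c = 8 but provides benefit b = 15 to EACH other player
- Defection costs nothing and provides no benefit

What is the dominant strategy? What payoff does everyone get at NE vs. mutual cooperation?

Dominant: Defect; NE payoff = 0; Coop payoff = 157

Work:
Defect dominates (saves cost c = 8, benefit to others is external)
NE: All defect → everyone gets 0
If all cooperate: each receives (11)×15 - 8 = 157
Social dilemma: 157 > 0 but NE gives 0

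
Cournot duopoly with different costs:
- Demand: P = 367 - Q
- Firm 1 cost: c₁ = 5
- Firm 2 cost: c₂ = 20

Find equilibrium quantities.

q₁* = 125.67, q₂* = 110.67

Work:
Reaction: q₁ = (367 - 5 - q₂)/2
Reaction: q₂ = (367 - 20 - q₁)/2
Solve simultaneously:
q₁* = (367 - 2×5 + 20)/3 = 125.67
q₂* = (367 - 2×20 + 5)/3 = 110.67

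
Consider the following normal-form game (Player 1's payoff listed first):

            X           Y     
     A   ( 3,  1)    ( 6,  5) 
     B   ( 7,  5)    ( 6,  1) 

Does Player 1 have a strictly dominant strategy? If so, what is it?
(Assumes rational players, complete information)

No strictly dominant strategy exists for Player 1

Work:
A strategy strictly dominates another if it gives a strictly higher payoff against every opponent action. Compare each pair of P1's strategies column-by-column:
  A vs B: [3 vs 7, 6 vs 6] → A does not strictly dominate B (column X: 3 ≤ 7)
  B vs A: [7 vs 3, 6 vs 6] → B does not strictly dominate A (column Y: 6 ≤ 6)
No single strategy strictly dominates all others → no strictly dominant strategy.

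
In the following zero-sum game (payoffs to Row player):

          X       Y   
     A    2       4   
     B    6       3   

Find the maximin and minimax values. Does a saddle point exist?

Maximin = 3, Minimax = 4, Saddle: False

Work:
Row minimums: [2, 3] → maximin = 3
Column maximums: [6, 4] → minimax = 4
No saddle point (maximin ≠ minimax). Mixed strategy needed.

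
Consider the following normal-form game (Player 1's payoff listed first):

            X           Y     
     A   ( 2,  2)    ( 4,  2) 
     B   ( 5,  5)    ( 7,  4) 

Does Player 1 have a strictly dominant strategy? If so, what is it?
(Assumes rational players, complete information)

Yes, Player 1's strictly dominant strategy is B

Work:
A strategy strictly dominates another if it gives a strictly higher payoff against every opponent action. Compare each pair of P1's strategies column-by-column:
  A vs B: [2 vs 5, 4 vs 7] → A does not strictly dominate B (column X: 2 ≤ 5)
  B vs A: [5 vs 2, 7 vs 4] → B strictly dominates A
B strictly dominates every other strategy → strictly dominant.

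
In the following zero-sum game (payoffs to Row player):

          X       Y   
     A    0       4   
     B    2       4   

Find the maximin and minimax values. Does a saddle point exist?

Maximin = 2, Minimax = 2, Saddle: True

Work:
Row minimums: [0, 2] → maximin = 2
Column maximums: [2, 4] → minimax = 2
Saddle point exists! Game value = 2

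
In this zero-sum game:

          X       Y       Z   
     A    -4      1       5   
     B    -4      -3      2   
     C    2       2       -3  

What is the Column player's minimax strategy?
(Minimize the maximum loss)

Column should play X or Y (all achieve the minimum), value = 2

Work:
Column player minimizes Row's maximum payoff:
Column X: max payoff to Row = 2
Column Y: max payoff to Row = 2
Column Z: max payoff to Row = 5
Minimum is 2, achieved by columns X, Y (tied).
Each of X or Y is a minimax strategy.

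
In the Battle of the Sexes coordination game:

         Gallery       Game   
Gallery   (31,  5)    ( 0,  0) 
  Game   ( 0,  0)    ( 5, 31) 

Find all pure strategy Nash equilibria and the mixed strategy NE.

Pure NE: (Gallery, Gallery) and (Game, Game); Mixed NE: p = 0.8611, q = 0.1389

Work:
Check pure NE:
(Gallery, Gallery): (31, 5) - no unilateral deviation beneficial
(Game, Game): (5, 31) - no unilateral deviation beneficial
Mixed NE: P1 plays Gallery with p = 0.8611, P2 plays Gallery with q = 0.1389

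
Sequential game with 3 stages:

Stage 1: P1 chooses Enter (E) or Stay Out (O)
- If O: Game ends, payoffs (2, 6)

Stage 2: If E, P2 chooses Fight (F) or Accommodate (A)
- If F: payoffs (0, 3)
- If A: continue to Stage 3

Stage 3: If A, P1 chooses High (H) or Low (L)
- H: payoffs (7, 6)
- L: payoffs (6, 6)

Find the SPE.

SPE: (E, A, H); Outcome (7, 6)

Work:
Stage 3: P1 chooses H (7 vs 6)
Stage 2: P2: F->3, A->6 (anticipating H). Choose A
Stage 1: P1: O->2, E->7 (anticipating A, H). Choose E
SPE path: E -> A -> H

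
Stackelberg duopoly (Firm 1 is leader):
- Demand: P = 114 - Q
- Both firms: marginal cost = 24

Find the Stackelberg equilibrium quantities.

q₁* (leader) = 45.0, q₂* (follower) = 22.5

Work:
Follower's reaction: q₂ = (a - c - q₁)/2
Leader substitutes: π₁ = q₁·(a - q₁ - (a-c-q₁)/2 - c)
FOC: q₁* = (114 - 24)/2 = 45.00
Then: q₂* = (114 - 24 - 45.0)/2 = 22.50
Leader has first-mover advantage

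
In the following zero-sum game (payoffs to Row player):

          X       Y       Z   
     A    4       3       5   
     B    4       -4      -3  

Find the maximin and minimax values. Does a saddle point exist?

Maximin = 3, Minimax = 3, Saddle: True

Work:
Row minimums: [3, -4] → maximin = 3
Column maximums: [4, 3, 5] → minimax = 3
Saddle point exists! Game value = 3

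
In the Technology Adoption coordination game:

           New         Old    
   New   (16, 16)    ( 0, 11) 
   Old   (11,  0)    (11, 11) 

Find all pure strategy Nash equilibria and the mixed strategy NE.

Pure NE: (New, New) and (Old, Old); Mixed NE: p = 0.6875, q = 0.6875

Work:
Check pure NE:
(New, New): (16, 16) - no unilateral deviation beneficial
(Old, Old): (11, 11) - no unilateral deviation beneficial
Mixed NE: P1 plays New with p = 0.6875, P2 plays New with q = 0.6875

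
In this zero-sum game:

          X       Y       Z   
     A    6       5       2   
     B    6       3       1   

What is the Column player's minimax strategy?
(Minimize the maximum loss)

Column should play Z, value = 2

Work:
Column player minimizes Row's maximum payoff:
Column X: max payoff to Row = 6
Column Y: max payoff to Row = 5
Column Z: max payoff to Row = 2
Minimum is 2, achieved by column Z.
Minimax strategy: Z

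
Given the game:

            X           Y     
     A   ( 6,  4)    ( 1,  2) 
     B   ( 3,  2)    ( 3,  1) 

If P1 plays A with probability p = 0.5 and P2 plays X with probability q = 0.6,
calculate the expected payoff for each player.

E[P1] = 3.5, E[P2] = 2.4

Work:
E[P1] = p·q·π₁(A,X) + p·(1-q)·π₁(A,Y) + (1-p)·q·π₁(B,X) + (1-p)·(1-q)·π₁(B,Y)
= 0.5·0.6·6 + 0.5·0.4·1 + 0.5·0.6·3 + 0.5·0.4·3
= 3.5

E[P2] = 2.4 (similar calculation)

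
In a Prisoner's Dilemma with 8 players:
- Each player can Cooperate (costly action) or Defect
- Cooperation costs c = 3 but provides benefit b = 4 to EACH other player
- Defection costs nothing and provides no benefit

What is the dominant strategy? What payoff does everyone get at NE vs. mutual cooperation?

Dominant: Defect; NE payoff = 0; Coop payoff = 25

Work:
Defect dominates (saves cost c = 3, benefit to others is external)
NE: All defect → everyone gets 0
If all cooperate: each receives (7)×4 - 3 = 25
Social dilemma: 25 > 0 but NE gives 0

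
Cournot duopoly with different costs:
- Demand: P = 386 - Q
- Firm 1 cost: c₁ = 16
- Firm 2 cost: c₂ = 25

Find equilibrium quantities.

q₁* = 126.33, q₂* = 117.33

Work:
Reaction: q₁ = (386 - 16 - q₂)/2
Reaction: q₂ = (386 - 25 - q₁)/2
Solve simultaneously:
q₁* = (386 - 2×16 + 25)/3 = 126.33
q₂* = (386 - 2×25 + 16)/3 = 117.33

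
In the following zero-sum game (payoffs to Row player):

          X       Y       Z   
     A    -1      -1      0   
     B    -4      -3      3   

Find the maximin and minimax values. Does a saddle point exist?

Maximin = -1, Minimax = -1, Saddle: True

Work:
Row minimums: [-1, -4] → maximin = -1
Column maximums: [-1, -1, 3] → minimax = -1
Saddle point exists! Game value = -1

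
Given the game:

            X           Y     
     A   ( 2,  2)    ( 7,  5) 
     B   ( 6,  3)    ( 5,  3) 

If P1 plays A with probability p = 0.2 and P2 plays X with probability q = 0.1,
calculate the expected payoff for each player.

E[P1] = 5.38, E[P2] = 3.34

Work:
E[P1] = p·q·π₁(A,X) + p·(1-q)·π₁(A,Y) + (1-p)·q·π₁(B,X) + (1-p)·(1-q)·π₁(B,Y)
= 0.2·0.1·2 + 0.2·0.9·7 + 0.8·0.1·6 + 0.8·0.9·5
= 5.38

E[P2] = 3.34 (similar calculation)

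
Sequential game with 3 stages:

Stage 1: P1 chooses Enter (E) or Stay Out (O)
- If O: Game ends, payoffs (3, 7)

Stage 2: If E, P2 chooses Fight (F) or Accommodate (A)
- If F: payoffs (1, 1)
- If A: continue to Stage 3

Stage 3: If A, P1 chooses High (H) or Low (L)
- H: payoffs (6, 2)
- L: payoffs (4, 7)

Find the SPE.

SPE: (E, A, H); Outcome (6, 2)

Work:
Stage 3: P1 chooses H (6 vs 4)
Stage 2: P2: F->1, A->2 (anticipating H). Choose A
Stage 1: P1: O->3, E->6 (anticipating A, H). Choose E
SPE path: E -> A -> H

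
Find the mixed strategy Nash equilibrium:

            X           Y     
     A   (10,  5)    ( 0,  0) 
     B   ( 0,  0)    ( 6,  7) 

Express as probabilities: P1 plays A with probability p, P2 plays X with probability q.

p = 0.5833, q = 0.375

Work:
Find probabilities that make opponent indifferent:
P2 chooses q to make P1 indifferent between A and B
P1 chooses p to make P2 indifferent between X and Y
Mixed NE: P1 plays (A: 0.5833, B: 0.4167), P2 plays (X: 0.375, Y: 0.625)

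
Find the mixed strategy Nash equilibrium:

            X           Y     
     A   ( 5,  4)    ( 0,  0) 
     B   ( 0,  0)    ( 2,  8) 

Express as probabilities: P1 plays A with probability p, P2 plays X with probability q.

p = 0.6667, q = 0.2857

Work:
Find probabilities that make opponent indifferent:
P2 chooses q to make P1 indifferent between A and B
P1 chooses p to make P2 indifferent between X and Y
Mixed NE: P1 plays (A: 0.6667, B: 0.3333), P2 plays (X: 0.2857, Y: 0.7143)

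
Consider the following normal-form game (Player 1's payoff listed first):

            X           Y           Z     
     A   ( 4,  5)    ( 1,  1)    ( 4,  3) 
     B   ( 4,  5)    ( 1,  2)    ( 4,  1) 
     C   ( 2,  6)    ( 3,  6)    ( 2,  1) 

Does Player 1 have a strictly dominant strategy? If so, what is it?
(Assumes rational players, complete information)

No strictly dominant strategy exists for Player 1

Work:
A strategy strictly dominates another if it gives a strictly higher payoff against every opponent action. Compare each pair of P1's strategies column-by-column:
  A vs B: [4 vs 4, 1 vs 1, 4 vs 4] → A does not strictly dominate B (column X: 4 ≤ 4)
  A vs C: [4 vs 2, 1 vs 3, 4 vs 2] → A does not strictly dominate C (column Y: 1 ≤ 3)
  B vs A: [4 vs 4, 1 vs 1, 4 vs 4] → B does not strictly dominate A (column X: 4 ≤ 4)
  B vs C: [4 vs 2, 1 vs 3, 4 vs 2] → B does not strictly dominate C (column Y: 1 ≤ 3)
  C vs A: [2 vs 4, 3 vs 1, 2 vs 4] → C does not strictly dominate A (column X: 2 ≤ 4)
  C vs B: [2 vs 4, 3 vs 1, 2 vs 4] → C does not strictly dominate B (column X: 2 ≤ 4)
No single strategy strictly dominates all others → no strictly dominant strategy.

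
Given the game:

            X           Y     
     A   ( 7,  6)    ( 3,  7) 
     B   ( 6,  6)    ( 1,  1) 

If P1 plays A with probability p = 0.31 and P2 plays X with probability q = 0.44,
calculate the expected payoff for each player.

E[P1] = 3.6836, E[P2] = 4.2416

Work:
E[P1] = p·q·π₁(A,X) + p·(1-q)·π₁(A,Y) + (1-p)·q·π₁(B,X) + (1-p)·(1-q)·π₁(B,Y)
= 0.31·0.44·7 + 0.31·0.56·3 + 0.69·0.44·6 + 0.69·0.56·1
= 3.6836

E[P2] = 4.2416 (similar calculation)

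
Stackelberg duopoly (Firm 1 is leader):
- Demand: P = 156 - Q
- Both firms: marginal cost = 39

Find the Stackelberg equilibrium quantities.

q₁* (leader) = 58.5, q₂* (follower) = 29.25

Work:
Follower's reaction: q₂ = (a - c - q₁)/2
Leader substitutes: π₁ = q₁·(a - q₁ - (a-c-q₁)/2 - c)
FOC: q₁* = (156 - 39)/2 = 58.50
Then: q₂* = (156 - 39 - 58.5)/2 = 29.25
Leader has first-mover advantage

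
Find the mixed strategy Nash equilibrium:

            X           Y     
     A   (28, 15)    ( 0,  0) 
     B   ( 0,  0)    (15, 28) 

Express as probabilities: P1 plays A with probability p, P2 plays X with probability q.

p = 0.6512, q = 0.3488

Work:
Find probabilities that make opponent indifferent:
P2 chooses q to make P1 indifferent between A and B
P1 chooses p to make P2 indifferent between X and Y
Mixed NE: P1 plays (A: 0.6512, B: 0.3488), P2 plays (X: 0.3488, Y: 0.6512)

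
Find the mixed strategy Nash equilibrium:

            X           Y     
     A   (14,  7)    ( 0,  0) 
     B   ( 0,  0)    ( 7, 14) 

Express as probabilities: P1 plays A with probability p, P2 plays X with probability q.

p = 0.6667, q = 0.3333

Work:
Find probabilities that make opponent indifferent:
P2 chooses q to make P1 indifferent between A and B
P1 chooses p to make P2 indifferent between X and Y
Mixed NE: P1 plays (A: 0.6667, B: 0.3333), P2 plays (X: 0.3333, Y: 0.6667)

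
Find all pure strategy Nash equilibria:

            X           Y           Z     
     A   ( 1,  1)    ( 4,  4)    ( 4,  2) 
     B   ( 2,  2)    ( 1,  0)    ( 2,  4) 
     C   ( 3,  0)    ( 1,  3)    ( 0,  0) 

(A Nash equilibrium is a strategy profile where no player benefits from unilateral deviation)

Nash equilibrium: (A, Y)

Work:
Best responses:
  P1 vs X: payoffs [1, 2, 3] → best response C (payoff 3)
  P1 vs Y: payoffs [4, 1, 1] → best response A (payoff 4)
  P1 vs Z: payoffs [4, 2, 0] → best response A (payoff 4)
  P2 vs A: payoffs [1, 4, 2] → best response Y (payoff 4)
  P2 vs B: payoffs [2, 0, 4] → best response Z (payoff 4)
  P2 vs C: payoffs [0, 3, 0] → best response Y (payoff 3)
Mutual best responses: (A,Y) → Nash equilibria.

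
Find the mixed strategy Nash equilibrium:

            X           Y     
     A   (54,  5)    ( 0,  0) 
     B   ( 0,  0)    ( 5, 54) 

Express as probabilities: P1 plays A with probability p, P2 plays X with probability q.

p = 0.9153, q = 0.0847

Work:
Find probabilities that make opponent indifferent:
P2 chooses q to make P1 indifferent between A and B
P1 chooses p to make P2 indifferent between X and Y
Mixed NE: P1 plays (A: 0.9153, B: 0.0847), P2 plays (X: 0.0847, Y: 0.9153)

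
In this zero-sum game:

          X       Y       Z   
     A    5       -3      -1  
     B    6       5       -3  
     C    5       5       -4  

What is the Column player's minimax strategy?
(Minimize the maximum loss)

Column should play Z, value = -1

Work:
Column player minimizes Row's maximum payoff:
Column X: max payoff to Row = 6
Column Y: max payoff to Row = 5
Column Z: max payoff to Row = -1
Minimum is -1, achieved by column Z.
Minimax strategy: Z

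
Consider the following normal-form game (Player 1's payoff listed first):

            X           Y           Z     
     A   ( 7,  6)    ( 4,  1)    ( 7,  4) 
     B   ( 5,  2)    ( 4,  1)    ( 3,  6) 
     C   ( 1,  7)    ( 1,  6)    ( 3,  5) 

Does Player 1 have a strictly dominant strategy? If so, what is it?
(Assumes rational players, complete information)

No strictly dominant strategy exists for Player 1

Work:
A strategy strictly dominates another if it gives a strictly higher payoff against every opponent action. Compare each pair of P1's strategies column-by-column:
  A vs B: [7 vs 5, 4 vs 4, 7 vs 3] → A does not strictly dominate B (column Y: 4 ≤ 4)
  A vs C: [7 vs 1, 4 vs 1, 7 vs 3] → A strictly dominates C
  B vs A: [5 vs 7, 4 vs 4, 3 vs 7] → B does not strictly dominate A (column X: 5 ≤ 7)
  B vs C: [5 vs 1, 4 vs 1, 3 vs 3] → B does not strictly dominate C (column Z: 3 ≤ 3)
  C vs A: [1 vs 7, 1 vs 4, 3 vs 7] → C does not strictly dominate A (column X: 1 ≤ 7)
  C vs B: [1 vs 5, 1 vs 4, 3 vs 3] → C does not strictly dominate B (column X: 1 ≤ 5)
No single strategy strictly dominates all others → no strictly dominant strategy.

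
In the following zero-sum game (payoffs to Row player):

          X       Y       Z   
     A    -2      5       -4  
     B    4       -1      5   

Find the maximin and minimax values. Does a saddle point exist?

Maximin = -1, Minimax = 4, Saddle: False

Work:
Row minimums: [-4, -1] → maximin = -1
Column maximums: [4, 5, 5] → minimax = 4
No saddle point (maximin ≠ minimax). Mixed strategy needed.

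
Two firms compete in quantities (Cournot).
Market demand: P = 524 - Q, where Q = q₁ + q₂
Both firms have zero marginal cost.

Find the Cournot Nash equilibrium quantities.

q₁* = q₂* = 174.67; P* = 174.67

Work:
Profit: π_i = P·q_i = (a - q_i - q_j)·q_i
FOC: ∂π_i/∂q_i = a - 2q_i - q_j = 0
Reaction function: q_i = (524 - q_j)/2
Symmetry: q* = 524/3 = 174.67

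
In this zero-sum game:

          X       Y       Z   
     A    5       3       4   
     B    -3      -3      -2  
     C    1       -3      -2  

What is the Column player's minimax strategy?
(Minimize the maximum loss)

Column should play Y, value = 3

Work:
Column player minimizes Row's maximum payoff:
Column X: max payoff to Row = 5
Column Y: max payoff to Row = 3
Column Z: max payoff to Row = 4
Minimum is 3, achieved by column Y.
Minimax strategy: Y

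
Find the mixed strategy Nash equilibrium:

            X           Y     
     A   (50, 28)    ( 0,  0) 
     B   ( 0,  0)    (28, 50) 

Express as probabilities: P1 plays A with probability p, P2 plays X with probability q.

p = 0.641, q = 0.359

Work:
Find probabilities that make opponent indifferent:
P2 chooses q to make P1 indifferent between A and B
P1 chooses p to make P2 indifferent between X and Y
Mixed NE: P1 plays (A: 0.641, B: 0.359), P2 plays (X: 0.359, Y: 0.641)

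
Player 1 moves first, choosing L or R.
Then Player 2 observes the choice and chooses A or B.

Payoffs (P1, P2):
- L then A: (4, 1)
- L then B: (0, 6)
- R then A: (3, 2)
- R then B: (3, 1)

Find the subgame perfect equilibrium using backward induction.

P1 plays R, P2 plays B after L and A after R; Payoff (3, 2)

Work:
Backward induction:
After L: P2 chooses B → P1 gets 0
After R: P2 chooses A → P1 gets 3
P1 chooses R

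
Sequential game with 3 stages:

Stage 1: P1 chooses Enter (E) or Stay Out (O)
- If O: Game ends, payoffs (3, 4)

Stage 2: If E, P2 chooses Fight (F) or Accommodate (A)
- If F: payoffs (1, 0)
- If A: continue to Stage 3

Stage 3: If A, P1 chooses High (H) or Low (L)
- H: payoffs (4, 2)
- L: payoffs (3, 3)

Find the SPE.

SPE: (E, A, H); Outcome (4, 2)

Work:
Stage 3: P1 chooses H (4 vs 3)
Stage 2: P2: F->0, A->2 (anticipating H). Choose A
Stage 1: P1: O->3, E->4 (anticipating A, H). Choose E
SPE path: E -> A -> H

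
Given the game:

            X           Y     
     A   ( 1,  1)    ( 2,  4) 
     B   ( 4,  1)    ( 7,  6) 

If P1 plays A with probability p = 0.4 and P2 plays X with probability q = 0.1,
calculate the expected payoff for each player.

E[P1] = 4.78, E[P2] = 4.78

Work:
E[P1] = p·q·π₁(A,X) + p·(1-q)·π₁(A,Y) + (1-p)·q·π₁(B,X) + (1-p)·(1-q)·π₁(B,Y)
= 0.4·0.1·1 + 0.4·0.9·2 + 0.6·0.1·4 + 0.6·0.9·7
= 4.78

E[P2] = 4.78 (similar calculation)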